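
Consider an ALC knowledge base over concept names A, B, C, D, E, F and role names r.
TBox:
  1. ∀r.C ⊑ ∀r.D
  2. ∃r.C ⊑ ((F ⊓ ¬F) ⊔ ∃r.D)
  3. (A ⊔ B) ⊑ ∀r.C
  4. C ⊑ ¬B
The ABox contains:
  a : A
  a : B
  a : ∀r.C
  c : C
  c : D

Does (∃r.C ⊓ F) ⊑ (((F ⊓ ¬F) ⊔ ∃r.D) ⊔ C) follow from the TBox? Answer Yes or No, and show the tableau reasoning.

Yes

1. (∃r.C ⊓ F) ⊑ (((F ⊓ ¬F) ⊔ ∃r.D) ⊔ C)  ⇔  ((∃r.C ⊓ F) ⊓ (((¬F ⊔ F) ⊓ ∀r.¬D) ⊓ ¬C)) unsat w.r.t. T
   all branches close; clash {D, ¬D} at an ∃-successor
2. Hence (∃r.C ⊓ F) ⊑ (((F ⊓ ¬F) ⊔ ∃r.D) ⊔ C): entailed.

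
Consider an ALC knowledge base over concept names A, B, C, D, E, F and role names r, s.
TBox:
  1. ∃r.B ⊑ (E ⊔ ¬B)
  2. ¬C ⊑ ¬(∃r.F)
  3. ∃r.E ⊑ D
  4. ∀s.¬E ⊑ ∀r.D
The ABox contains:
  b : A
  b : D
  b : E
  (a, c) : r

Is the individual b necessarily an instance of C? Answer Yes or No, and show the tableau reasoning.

No

1. b : C?  L(b) = {A, D, E} ∪ {¬C}
   apply at b: ¬C⊑¬(∃r.F)
   open: L(b) ⊇ {A, D, E, ¬C, ∀r.¬B, …} (+ ∃-successors) — b ∉ C possible
2. Hence b : C: not entailed.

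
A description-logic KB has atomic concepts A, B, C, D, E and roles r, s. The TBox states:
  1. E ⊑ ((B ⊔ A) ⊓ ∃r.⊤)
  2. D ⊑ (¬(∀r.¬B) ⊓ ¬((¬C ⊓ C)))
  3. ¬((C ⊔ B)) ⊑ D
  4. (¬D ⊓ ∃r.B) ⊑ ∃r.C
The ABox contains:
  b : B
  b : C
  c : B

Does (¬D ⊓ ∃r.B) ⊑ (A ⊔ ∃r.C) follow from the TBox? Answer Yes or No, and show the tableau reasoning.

Yes

1. (¬D ⊓ ∃r.B) ⊑ (A ⊔ ∃r.C)  ⇔  ((¬D ⊓ ∃r.B) ⊓ (¬A ⊓ ∀r.¬C)) unsat w.r.t. T
   all branches close; clash {D, ¬D} at x₀
2. Hence (¬D ⊓ ∃r.B) ⊑ (A ⊔ ∃r.C): entailed.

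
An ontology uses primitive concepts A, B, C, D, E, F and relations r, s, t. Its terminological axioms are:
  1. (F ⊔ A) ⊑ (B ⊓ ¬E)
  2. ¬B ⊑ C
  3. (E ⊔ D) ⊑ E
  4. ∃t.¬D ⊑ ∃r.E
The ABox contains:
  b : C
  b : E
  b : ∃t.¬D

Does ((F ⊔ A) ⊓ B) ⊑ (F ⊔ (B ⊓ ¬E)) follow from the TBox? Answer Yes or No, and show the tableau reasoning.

1. ((F ⊔ A) ⊓ B) ⊑ (F ⊔ (B ⊓ ¬E))  ⇔  (((F ⊔ A) ⊓ B) ⊓ (¬F ⊓ (¬B ⊔ E))) unsat w.r.t. T
   all branches close; clash {E, ¬E} at x₀
2. Hence ((F ⊔ A) ⊓ B) ⊑ (F ⊔ (B ⊓ ¬E)): entailed.

Yes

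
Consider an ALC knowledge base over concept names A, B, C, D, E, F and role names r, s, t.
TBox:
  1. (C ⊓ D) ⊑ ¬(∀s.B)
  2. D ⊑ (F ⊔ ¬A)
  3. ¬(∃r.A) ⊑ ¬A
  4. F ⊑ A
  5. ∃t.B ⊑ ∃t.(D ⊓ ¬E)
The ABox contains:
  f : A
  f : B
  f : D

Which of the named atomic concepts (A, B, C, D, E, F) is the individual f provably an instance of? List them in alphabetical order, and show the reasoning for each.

1. f : A?  L(f) = {A, B, D} ∪ {¬A}
   clash {A, ¬A} at f — f ∈ A
2. f : B?  L(f) = {A, B, D} ∪ {¬B}
   clash {B, ¬B} at f — f ∈ B
3. f : C?  L(f) = {A, B, D} ∪ {¬C}
   apply at f: D⊑(F ⊔ ¬A)
   open: L(f) ⊇ {A, B, D, F, ¬C, …} (+ ∃-successors) — f ∉ C possible
4. f : D?  L(f) = {A, B, D} ∪ {¬D}
   clash {D, ¬D} at f — f ∈ D
5. f : E?  L(f) = {A, B, D} ∪ {¬E}
   apply at f: D⊑(F ⊔ ¬A)
   open: L(f) ⊇ {A, B, D, F, ¬C, …} (+ ∃-successors) — f ∉ E possible
6. f : F?  L(f) = {A, B, D} ∪ {¬F}
   clash {A, ¬A} at f — f ∈ F
7. Entailed for f: {A, B, D, F}

{A, B, D, F}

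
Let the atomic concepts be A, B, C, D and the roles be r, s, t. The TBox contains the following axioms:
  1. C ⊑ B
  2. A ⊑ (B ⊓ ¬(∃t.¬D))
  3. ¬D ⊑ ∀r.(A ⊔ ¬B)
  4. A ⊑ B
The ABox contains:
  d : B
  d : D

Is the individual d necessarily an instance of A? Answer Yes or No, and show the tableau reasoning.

No

1. d : A?  L(d) = {B, D} ∪ {¬A}
   open: L(d) ⊇ {B, D, ¬A} — d ∉ A possible
2. Hence d : A: not entailed.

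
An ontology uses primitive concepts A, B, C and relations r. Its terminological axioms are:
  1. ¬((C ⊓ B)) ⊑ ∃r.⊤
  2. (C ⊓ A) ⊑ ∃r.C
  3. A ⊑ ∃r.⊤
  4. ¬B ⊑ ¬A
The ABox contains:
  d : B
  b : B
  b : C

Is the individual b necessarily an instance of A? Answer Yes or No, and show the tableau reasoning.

No

1. b : A?  L(b) = {B, C} ∪ {¬A}
   open: L(b) ⊇ {B, C, ¬A} — b ∉ A possible
2. Hence b : A: not entailed.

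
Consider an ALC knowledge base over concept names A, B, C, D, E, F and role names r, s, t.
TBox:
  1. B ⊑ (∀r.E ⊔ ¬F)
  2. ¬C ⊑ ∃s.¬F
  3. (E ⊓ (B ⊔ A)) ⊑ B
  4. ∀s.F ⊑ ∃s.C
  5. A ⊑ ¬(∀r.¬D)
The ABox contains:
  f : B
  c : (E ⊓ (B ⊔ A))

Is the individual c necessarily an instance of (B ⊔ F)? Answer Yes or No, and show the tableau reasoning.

Yes

1. c : (B ⊔ F)?  L(c) = {(E ⊓ (B ⊔ A))} ∪ {(¬B ⊓ ¬F)}
   clash {B, ¬B} at c — c ∈ (B ⊔ F)
2. Hence c : (B ⊔ F): entailed.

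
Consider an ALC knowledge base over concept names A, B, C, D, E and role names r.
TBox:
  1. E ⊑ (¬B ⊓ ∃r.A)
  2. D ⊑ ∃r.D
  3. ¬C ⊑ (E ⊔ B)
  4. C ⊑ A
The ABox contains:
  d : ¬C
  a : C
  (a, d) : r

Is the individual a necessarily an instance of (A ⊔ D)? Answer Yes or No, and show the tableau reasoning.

1. a : (A ⊔ D)?  L(a) = {C} ∪ {(¬A ⊓ ¬D)}
   clash {A, ¬A} at a — a ∈ (A ⊔ D)
2. Hence a : (A ⊔ D): entailed.

Yes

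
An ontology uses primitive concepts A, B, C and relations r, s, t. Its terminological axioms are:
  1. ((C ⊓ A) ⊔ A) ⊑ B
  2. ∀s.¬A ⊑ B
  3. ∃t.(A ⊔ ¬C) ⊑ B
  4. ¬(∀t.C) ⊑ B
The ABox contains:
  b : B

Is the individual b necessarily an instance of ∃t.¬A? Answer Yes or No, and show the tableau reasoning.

1. b : ∃t.¬A?  L(b) = {B} ∪ {∀t.A}
   open: L(b) ⊇ {B, ∀t.A} — b ∉ ∃t.¬A possible
2. Hence b : ∃t.¬A: not entailed.

No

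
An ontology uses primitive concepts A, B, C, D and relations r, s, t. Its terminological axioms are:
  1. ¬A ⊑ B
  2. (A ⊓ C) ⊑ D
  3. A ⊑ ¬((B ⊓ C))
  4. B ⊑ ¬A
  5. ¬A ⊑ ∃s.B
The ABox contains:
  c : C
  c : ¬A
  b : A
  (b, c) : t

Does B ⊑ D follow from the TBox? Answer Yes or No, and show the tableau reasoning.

No

1. B ⊑ D  ⇔  (B ⊓ ¬D) unsat w.r.t. T
   apply at x₀: B⊑¬A
   open: L(x₀) ⊇ {B, ¬A, ¬D, ∃s.B} (+ ∃-successors)
2. Hence B ⊑ D: not entailed.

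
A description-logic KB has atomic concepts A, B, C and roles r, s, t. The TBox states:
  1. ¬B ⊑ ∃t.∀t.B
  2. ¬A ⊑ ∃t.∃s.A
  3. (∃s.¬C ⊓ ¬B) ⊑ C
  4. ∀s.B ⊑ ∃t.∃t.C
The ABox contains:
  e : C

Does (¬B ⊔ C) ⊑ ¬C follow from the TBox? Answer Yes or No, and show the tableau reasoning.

1. (¬B ⊔ C) ⊑ ¬C  ⇔  ((¬B ⊔ C) ⊓ C) unsat w.r.t. T
   open: L(x₀) ⊇ {A, B, C, ∃s.¬B} (+ ∃-successors)
2. Hence (¬B ⊔ C) ⊑ ¬C: not entailed.

No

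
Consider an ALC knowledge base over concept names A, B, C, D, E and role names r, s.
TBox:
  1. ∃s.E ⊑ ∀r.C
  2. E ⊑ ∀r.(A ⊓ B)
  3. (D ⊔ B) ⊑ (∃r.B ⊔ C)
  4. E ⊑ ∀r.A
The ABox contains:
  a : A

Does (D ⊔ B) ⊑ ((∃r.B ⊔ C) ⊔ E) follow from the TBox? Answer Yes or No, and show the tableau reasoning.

Yes

1. (D ⊔ B) ⊑ ((∃r.B ⊔ C) ⊔ E)  ⇔  ((D ⊔ B) ⊓ ((∀r.¬B ⊓ ¬C) ⊓ ¬E)) unsat w.r.t. T
   all branches close; clash {C, ¬C} at x₀
2. Hence (D ⊔ B) ⊑ ((∃r.B ⊔ C) ⊔ E): entailed.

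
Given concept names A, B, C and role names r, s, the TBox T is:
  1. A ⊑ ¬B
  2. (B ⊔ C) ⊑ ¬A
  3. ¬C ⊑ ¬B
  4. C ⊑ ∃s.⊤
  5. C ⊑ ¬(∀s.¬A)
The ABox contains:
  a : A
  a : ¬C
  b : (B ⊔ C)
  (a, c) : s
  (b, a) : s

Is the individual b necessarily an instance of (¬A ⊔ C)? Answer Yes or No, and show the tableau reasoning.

1. b : (¬A ⊔ C)?  L(b) = {(B ⊔ C)} ∪ {(A ⊓ ¬C)}
   clash {C, ¬C} at b — b ∈ (¬A ⊔ C)
2. Hence b : (¬A ⊔ C): entailed.

Yes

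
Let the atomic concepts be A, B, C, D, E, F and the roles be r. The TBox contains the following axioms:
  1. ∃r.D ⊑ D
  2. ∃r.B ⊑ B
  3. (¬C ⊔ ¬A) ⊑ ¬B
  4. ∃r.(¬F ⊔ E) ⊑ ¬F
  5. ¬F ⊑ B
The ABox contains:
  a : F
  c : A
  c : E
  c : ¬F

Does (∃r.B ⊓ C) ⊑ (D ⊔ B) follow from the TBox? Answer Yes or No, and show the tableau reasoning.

1. (∃r.B ⊓ C) ⊑ (D ⊔ B)  ⇔  ((∃r.B ⊓ C) ⊓ (¬D ⊓ ¬B)) unsat w.r.t. T
   all branches close; clash {B, ¬B} at x₀
2. Hence (∃r.B ⊓ C) ⊑ (D ⊔ B): entailed.

Yes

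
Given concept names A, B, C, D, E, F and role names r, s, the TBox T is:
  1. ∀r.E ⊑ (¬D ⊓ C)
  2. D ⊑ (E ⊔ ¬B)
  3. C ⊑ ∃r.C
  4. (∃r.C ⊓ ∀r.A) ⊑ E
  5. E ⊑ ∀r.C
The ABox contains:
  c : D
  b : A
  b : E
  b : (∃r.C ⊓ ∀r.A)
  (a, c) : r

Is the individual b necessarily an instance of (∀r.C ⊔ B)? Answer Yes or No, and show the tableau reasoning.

1. b : (∀r.C ⊔ B)?  L(b) = {A, E, (∃r.C ⊓ ∀r.A)} ∪ {(∃r.¬C ⊓ ¬B)}
   clash {C, ¬C} at an ∃-successor — b ∈ (∀r.C ⊔ B)
2. Hence b : (∀r.C ⊔ B): entailed.

Yes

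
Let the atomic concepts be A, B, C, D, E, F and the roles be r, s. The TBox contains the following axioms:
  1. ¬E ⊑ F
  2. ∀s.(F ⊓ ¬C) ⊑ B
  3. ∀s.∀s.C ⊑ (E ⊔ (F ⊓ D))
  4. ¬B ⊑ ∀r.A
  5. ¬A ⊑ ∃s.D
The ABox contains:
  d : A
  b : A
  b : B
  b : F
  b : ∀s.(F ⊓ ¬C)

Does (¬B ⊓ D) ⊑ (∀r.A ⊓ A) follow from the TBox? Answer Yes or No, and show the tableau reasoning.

1. (¬B ⊓ D) ⊑ (∀r.A ⊓ A)  ⇔  ((¬B ⊓ D) ⊓ (∃r.¬A ⊔ ¬A)) unsat w.r.t. T
   apply at x₀: ¬B⊑∀r.A
   open: L(x₀) ⊇ {D, E, ¬A, ¬B, ∀r.A, …} (+ ∃-successors)
2. Hence (¬B ⊓ D) ⊑ (∀r.A ⊓ A): not entailed.

No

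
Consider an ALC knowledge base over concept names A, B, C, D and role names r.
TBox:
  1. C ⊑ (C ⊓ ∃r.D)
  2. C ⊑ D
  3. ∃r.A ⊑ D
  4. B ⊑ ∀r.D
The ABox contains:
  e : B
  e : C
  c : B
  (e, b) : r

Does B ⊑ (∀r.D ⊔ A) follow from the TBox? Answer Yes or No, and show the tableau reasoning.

1. B ⊑ (∀r.D ⊔ A)  ⇔  (B ⊓ (∃r.¬D ⊓ ¬A)) unsat w.r.t. T
   all branches close; clash {D, ¬D} at an ∃-successor
2. Hence B ⊑ (∀r.D ⊔ A): entailed.

Yes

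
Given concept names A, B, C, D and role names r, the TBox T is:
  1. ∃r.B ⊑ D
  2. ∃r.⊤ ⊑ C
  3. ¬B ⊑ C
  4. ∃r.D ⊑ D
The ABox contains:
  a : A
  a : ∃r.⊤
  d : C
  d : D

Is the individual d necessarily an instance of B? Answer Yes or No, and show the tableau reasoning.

1. d : B?  L(d) = {C, D} ∪ {¬B}
   open: L(d) ⊇ {C, D, ¬B} — d ∉ B possible
2. Hence d : B: not entailed.

No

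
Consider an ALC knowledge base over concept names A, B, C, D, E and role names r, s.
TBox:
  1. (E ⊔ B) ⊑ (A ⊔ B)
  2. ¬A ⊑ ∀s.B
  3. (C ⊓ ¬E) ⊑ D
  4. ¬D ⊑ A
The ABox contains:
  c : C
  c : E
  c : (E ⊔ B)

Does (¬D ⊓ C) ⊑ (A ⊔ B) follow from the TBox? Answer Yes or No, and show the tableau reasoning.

Yes

1. (¬D ⊓ C) ⊑ (A ⊔ B)  ⇔  ((¬D ⊓ C) ⊓ (¬A ⊓ ¬B)) unsat w.r.t. T
   all branches close; clash {A, ¬A} at x₀
2. Hence (¬D ⊓ C) ⊑ (A ⊔ B): entailed.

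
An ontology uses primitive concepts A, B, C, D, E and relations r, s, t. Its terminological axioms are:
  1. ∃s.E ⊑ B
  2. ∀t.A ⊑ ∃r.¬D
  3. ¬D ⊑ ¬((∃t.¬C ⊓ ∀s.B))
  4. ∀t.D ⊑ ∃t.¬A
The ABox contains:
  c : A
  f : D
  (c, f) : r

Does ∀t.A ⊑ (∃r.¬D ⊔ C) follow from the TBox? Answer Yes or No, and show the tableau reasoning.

Yes

1. ∀t.A ⊑ (∃r.¬D ⊔ C)  ⇔  (∀t.A ⊓ (∀r.D ⊓ ¬C)) unsat w.r.t. T
   all branches close; clash {D, ¬D} at an ∃-successor
2. Hence ∀t.A ⊑ (∃r.¬D ⊔ C): entailed.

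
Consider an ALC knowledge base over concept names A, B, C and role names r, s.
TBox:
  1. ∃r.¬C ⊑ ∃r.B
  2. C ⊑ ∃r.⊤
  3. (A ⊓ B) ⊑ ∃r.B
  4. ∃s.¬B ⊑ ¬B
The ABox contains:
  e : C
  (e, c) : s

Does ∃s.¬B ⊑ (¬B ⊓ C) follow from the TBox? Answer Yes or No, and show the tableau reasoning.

No

1. ∃s.¬B ⊑ (¬B ⊓ C)  ⇔  (∃s.¬B ⊓ (B ⊔ ¬C)) unsat w.r.t. T
   apply at x₀: ∃s.¬B⊑¬B
   open: L(x₀) ⊇ {¬B, ¬C, ∀r.C, ∃s.¬B} (+ ∃-successors)
2. Hence ∃s.¬B ⊑ (¬B ⊓ C): not entailed.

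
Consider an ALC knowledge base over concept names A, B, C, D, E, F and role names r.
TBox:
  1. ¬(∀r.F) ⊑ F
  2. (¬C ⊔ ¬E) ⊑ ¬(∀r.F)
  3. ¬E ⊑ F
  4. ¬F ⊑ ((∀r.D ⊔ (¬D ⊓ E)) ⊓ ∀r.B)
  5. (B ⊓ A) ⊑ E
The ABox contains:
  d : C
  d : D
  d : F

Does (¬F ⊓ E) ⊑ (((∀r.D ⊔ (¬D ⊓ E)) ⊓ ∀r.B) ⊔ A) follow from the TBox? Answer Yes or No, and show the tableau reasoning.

Yes

1. (¬F ⊓ E) ⊑ (((∀r.D ⊔ (¬D ⊓ E)) ⊓ ∀r.B) ⊔ A)  ⇔  ((¬F ⊓ E) ⊓ (((∃r.¬D ⊓ (D ⊔ ¬E)) ⊔ ∃r.¬B) ⊓ ¬A)) unsat w.r.t. T
   all branches close; clash {F, ¬F} at x₀
2. Hence (¬F ⊓ E) ⊑ (((∀r.D ⊔ (¬D ⊓ E)) ⊓ ∀r.B) ⊔ A): entailed.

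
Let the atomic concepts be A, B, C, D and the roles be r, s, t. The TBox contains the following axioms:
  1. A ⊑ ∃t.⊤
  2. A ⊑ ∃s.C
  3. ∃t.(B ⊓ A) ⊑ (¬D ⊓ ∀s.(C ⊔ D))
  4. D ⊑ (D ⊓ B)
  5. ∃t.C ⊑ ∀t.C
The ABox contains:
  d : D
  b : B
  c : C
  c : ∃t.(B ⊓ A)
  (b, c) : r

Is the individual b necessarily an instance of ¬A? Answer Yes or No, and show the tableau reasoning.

1. b : ¬A?  L(b) = {B} ∪ {A}
   apply at b: A⊑∃t.⊤; A⊑∃s.C
   open: L(b) ⊇ {A, B, ¬D, ∀t.(¬B ⊔ ¬A), ∀t.¬C, …} (+ ∃-successors) — b ∉ ¬A possible
2. Hence b : ¬A: not entailed.

No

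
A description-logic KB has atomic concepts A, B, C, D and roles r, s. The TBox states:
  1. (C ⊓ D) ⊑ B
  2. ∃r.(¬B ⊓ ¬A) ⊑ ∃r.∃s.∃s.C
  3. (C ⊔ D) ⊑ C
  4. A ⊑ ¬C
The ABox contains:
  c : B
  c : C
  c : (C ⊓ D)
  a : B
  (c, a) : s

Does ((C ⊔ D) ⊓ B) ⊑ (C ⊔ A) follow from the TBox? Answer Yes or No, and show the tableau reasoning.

1. ((C ⊔ D) ⊓ B) ⊑ (C ⊔ A)  ⇔  (((C ⊔ D) ⊓ B) ⊓ (¬C ⊓ ¬A)) unsat w.r.t. T
   all branches close; clash {C, ¬C} at x₀
2. Hence ((C ⊔ D) ⊓ B) ⊑ (C ⊔ A): entailed.

Yes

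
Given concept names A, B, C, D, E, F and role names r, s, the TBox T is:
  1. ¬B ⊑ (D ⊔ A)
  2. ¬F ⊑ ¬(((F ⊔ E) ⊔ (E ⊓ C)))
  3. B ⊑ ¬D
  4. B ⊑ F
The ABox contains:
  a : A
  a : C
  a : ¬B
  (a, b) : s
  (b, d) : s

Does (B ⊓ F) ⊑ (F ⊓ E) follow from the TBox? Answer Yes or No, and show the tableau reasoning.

No

1. (B ⊓ F) ⊑ (F ⊓ E)  ⇔  ((B ⊓ F) ⊓ (¬F ⊔ ¬E)) unsat w.r.t. T
   apply at x₀: B⊑¬D
   open: L(x₀) ⊇ {B, F, ¬D, ¬E}
2. Hence (B ⊓ F) ⊑ (F ⊓ E): not entailed.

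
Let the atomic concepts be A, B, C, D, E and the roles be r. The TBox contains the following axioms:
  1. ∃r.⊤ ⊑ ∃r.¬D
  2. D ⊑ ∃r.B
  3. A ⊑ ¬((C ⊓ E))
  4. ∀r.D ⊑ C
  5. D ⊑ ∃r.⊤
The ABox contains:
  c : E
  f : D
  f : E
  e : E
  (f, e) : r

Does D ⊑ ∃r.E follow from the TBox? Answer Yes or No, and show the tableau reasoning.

No

1. D ⊑ ∃r.E  ⇔  (D ⊓ ∀r.¬E) unsat w.r.t. T
   apply at x₀: D⊑∃r.B; D⊑∃r.⊤
   open: L(x₀) ⊇ {D, ¬A, ∀r.¬E, ∃r.B, ∃r.¬D, …} (+ ∃-successors)
2. Hence D ⊑ ∃r.E: not entailed.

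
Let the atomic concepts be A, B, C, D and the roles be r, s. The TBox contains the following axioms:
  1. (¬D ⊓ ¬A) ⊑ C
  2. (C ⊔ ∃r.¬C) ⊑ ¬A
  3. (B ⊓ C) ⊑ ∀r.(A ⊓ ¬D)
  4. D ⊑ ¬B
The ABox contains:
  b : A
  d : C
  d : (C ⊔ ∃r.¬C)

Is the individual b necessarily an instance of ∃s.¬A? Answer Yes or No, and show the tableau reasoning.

1. b : ∃s.¬A?  L(b) = {A} ∪ {∀s.A}
   open: L(b) ⊇ {A, ¬C, ¬D, ∀r.C, ∀s.A} — b ∉ ∃s.¬A possible
2. Hence b : ∃s.¬A: not entailed.

No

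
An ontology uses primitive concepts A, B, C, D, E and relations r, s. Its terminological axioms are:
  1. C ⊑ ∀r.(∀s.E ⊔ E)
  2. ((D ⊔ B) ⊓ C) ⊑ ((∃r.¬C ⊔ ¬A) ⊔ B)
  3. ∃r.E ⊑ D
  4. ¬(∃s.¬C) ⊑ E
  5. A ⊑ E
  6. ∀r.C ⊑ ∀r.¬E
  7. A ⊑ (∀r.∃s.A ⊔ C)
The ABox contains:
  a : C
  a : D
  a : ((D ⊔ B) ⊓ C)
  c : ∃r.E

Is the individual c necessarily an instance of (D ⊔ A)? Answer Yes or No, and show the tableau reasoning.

Yes

1. c : (D ⊔ A)?  L(c) = {∃r.E} ∪ {(¬D ⊓ ¬A)}
   clash {D, ¬D} at c — c ∈ (D ⊔ A)
2. Hence c : (D ⊔ A): entailed.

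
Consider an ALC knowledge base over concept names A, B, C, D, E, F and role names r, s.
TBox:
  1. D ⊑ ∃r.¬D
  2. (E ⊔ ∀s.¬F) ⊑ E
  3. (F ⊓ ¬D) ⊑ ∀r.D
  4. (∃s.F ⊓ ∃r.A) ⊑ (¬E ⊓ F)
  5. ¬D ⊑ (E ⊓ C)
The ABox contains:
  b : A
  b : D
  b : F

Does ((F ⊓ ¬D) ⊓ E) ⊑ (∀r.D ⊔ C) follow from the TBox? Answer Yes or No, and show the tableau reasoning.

1. ((F ⊓ ¬D) ⊓ E) ⊑ (∀r.D ⊔ C)  ⇔  (((F ⊓ ¬D) ⊓ E) ⊓ (∃r.¬D ⊓ ¬C)) unsat w.r.t. T
   all branches close; clash {C, ¬C} at x₀
2. Hence ((F ⊓ ¬D) ⊓ E) ⊑ (∀r.D ⊔ C): entailed.

Yes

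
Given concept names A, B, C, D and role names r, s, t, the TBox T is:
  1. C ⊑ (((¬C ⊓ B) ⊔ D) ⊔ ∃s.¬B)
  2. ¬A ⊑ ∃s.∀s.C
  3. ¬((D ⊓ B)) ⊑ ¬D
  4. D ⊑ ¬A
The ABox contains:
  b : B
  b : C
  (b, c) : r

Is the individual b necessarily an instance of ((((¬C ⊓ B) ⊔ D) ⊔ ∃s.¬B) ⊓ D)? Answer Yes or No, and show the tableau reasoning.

No

1. b : ((((¬C ⊓ B) ⊔ D) ⊔ ∃s.¬B) ⊓ D)?  L(b) = {B, C} ∪ {((((C ⊔ ¬B) ⊓ ¬D) ⊓ ∀s.B) ⊔ ¬D)}
   apply at b: C⊑(((¬C ⊓ B) ⊔ D) ⊔ ∃s.¬B)
   open: L(b) ⊇ {A, B, C, ¬D, ∃s.¬B} (+ ∃-successors) — b ∉ ((((¬C ⊓ B) ⊔ D) ⊔ ∃s.¬B) ⊓ D) possible
2. Hence b : ((((¬C ⊓ B) ⊔ D) ⊔ ∃s.¬B) ⊓ D): not entailed.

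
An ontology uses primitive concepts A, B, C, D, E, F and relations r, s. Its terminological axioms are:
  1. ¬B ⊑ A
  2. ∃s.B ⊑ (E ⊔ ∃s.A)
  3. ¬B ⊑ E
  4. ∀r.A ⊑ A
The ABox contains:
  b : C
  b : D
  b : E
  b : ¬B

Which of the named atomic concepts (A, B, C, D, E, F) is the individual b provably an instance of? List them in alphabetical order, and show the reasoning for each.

1. b : A?  L(b) = {C, D, E, ¬B} ∪ {¬A}
   clash {A, ¬A} at b — b ∈ A
2. b : B?  L(b) = {C, D, E, ¬B} ∪ {¬B}
   apply at b: ¬B⊑A
   open: L(b) ⊇ {A, C, D, E, ¬B, …} — b ∉ B possible
3. b : C?  L(b) = {C, D, E, ¬B} ∪ {¬C}
   clash {C, ¬C} at b — b ∈ C
4. b : D?  L(b) = {C, D, E, ¬B} ∪ {¬D}
   clash {D, ¬D} at b — b ∈ D
5. b : E?  L(b) = {C, D, E, ¬B} ∪ {¬E}
   clash {E, ¬E} at b — b ∈ E
6. b : F?  L(b) = {C, D, E, ¬B} ∪ {¬F}
   apply at b: ¬B⊑A
   open: L(b) ⊇ {A, C, D, E, ¬B, …} — b ∉ F possible
7. Entailed for b: {A, C, D, E}

{A, C, D, E}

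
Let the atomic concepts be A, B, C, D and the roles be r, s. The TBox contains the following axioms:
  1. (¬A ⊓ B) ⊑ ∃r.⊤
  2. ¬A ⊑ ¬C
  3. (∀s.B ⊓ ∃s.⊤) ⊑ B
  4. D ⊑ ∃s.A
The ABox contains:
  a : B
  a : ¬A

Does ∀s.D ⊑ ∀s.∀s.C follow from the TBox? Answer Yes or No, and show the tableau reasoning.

1. ∀s.D ⊑ ∀s.∀s.C  ⇔  (∀s.D ⊓ ∃s.∃s.¬C) unsat w.r.t. T
   open: L(x₀) ⊇ {A, ¬D, ∀s.D, ∃s.¬B, ∃s.∃s.¬C} (+ ∃-successors)
2. Hence ∀s.D ⊑ ∀s.∀s.C: not entailed.

No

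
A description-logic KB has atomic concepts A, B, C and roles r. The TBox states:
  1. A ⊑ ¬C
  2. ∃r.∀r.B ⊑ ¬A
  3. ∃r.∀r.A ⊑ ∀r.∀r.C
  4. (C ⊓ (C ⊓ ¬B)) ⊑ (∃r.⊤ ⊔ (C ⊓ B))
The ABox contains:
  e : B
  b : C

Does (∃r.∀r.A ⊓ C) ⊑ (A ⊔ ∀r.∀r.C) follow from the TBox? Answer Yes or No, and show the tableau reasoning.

1. (∃r.∀r.A ⊓ C) ⊑ (A ⊔ ∀r.∀r.C)  ⇔  ((∃r.∀r.A ⊓ C) ⊓ (¬A ⊓ ∃r.∃r.¬C)) unsat w.r.t. T
   all branches close; clash {C, ¬C} at an ∃-successor
2. Hence (∃r.∀r.A ⊓ C) ⊑ (A ⊔ ∀r.∀r.C): entailed.

Yes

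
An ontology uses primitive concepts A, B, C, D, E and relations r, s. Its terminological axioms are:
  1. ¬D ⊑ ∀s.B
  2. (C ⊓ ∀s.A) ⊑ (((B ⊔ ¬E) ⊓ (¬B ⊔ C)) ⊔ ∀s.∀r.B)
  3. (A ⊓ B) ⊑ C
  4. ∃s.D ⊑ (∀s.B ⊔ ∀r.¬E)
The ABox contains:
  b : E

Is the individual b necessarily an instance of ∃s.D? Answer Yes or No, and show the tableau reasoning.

1. b : ∃s.D?  L(b) = {E} ∪ {∀s.¬D}
   open: L(b) ⊇ {D, E, ¬A, ¬C, ∀s.¬D} — b ∉ ∃s.D possible
2. Hence b : ∃s.D: not entailed.

No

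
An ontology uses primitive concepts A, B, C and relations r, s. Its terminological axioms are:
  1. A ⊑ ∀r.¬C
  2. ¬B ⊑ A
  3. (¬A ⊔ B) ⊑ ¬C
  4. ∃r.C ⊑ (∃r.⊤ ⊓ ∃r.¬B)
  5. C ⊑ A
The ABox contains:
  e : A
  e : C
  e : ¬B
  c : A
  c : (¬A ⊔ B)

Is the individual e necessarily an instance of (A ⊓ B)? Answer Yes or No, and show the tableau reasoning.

No

1. e : (A ⊓ B)?  L(e) = {A, C, ¬B} ∪ {(¬A ⊔ ¬B)}
   apply at e: A⊑∀r.¬C
   open: L(e) ⊇ {A, C, ¬B, ∀r.¬C} — e ∉ (A ⊓ B) possible
2. Hence e : (A ⊓ B): not entailed.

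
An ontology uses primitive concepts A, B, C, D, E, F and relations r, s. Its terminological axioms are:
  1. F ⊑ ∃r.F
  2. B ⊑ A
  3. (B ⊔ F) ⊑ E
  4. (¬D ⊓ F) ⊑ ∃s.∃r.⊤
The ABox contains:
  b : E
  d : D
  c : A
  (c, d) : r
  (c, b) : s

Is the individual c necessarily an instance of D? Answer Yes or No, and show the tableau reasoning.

No

1. c : D?  L(c) = {A} ∪ {¬D}
   open: L(c) ⊇ {A, ¬B, ¬D, ¬F} — c ∉ D possible
2. Hence c : D: not entailed.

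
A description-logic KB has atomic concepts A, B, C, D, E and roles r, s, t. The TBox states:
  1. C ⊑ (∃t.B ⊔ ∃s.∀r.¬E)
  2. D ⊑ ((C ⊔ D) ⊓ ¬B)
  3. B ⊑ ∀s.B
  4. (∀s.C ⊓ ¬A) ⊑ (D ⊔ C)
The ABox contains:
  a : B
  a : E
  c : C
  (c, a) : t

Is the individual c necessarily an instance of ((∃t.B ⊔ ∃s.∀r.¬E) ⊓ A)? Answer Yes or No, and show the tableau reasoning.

No

1. c : ((∃t.B ⊔ ∃s.∀r.¬E) ⊓ A)?  L(c) = {C} ∪ {((∀t.¬B ⊓ ∀s.∃r.E) ⊔ ¬A)}
   apply at c: C⊑(∃t.B ⊔ ∃s.∀r.¬E)
   open: L(c) ⊇ {C, ¬A, ¬B, ¬D, ∃s.¬C, …} (+ ∃-successors) — c ∉ ((∃t.B ⊔ ∃s.∀r.¬E) ⊓ A) possible
2. Hence c : ((∃t.B ⊔ ∃s.∀r.¬E) ⊓ A): not entailed.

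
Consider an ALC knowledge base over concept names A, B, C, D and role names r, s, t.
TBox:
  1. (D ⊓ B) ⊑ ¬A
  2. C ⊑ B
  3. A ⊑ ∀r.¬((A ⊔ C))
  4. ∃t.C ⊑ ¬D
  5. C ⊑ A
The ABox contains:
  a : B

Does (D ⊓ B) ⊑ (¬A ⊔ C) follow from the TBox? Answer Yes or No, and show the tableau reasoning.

1. (D ⊓ B) ⊑ (¬A ⊔ C)  ⇔  ((D ⊓ B) ⊓ (A ⊓ ¬C)) unsat w.r.t. T
   all branches close; clash {A, ¬A} at x₀
2. Hence (D ⊓ B) ⊑ (¬A ⊔ C): entailed.

Yes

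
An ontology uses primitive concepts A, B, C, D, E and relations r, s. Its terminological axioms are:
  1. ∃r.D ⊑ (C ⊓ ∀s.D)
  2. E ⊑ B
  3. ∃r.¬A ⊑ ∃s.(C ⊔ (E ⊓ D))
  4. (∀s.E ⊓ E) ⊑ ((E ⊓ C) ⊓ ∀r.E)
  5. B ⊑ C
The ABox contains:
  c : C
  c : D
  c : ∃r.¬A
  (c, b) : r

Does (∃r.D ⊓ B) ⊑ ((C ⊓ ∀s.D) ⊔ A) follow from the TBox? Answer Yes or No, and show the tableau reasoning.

1. (∃r.D ⊓ B) ⊑ ((C ⊓ ∀s.D) ⊔ A)  ⇔  ((∃r.D ⊓ B) ⊓ ((¬C ⊔ ∃s.¬D) ⊓ ¬A)) unsat w.r.t. T
   all branches close; clash {D, ¬D} at an ∃-successor
2. Hence (∃r.D ⊓ B) ⊑ ((C ⊓ ∀s.D) ⊔ A): entailed.

Yes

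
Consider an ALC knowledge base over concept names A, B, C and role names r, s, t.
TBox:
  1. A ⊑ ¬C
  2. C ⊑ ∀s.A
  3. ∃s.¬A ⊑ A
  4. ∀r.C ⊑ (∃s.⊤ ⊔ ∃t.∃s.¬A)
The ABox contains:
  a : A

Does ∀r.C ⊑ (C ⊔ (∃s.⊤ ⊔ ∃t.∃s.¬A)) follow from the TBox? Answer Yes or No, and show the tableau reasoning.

Yes

1. ∀r.C ⊑ (C ⊔ (∃s.⊤ ⊔ ∃t.∃s.¬A))  ⇔  (∀r.C ⊓ (¬C ⊓ (∀s.⊥ ⊓ ∀t.∀s.A))) unsat w.r.t. T
   all branches close; clash {A, ¬A} at an ∃-successor
2. Hence ∀r.C ⊑ (C ⊔ (∃s.⊤ ⊔ ∃t.∃s.¬A)): entailed.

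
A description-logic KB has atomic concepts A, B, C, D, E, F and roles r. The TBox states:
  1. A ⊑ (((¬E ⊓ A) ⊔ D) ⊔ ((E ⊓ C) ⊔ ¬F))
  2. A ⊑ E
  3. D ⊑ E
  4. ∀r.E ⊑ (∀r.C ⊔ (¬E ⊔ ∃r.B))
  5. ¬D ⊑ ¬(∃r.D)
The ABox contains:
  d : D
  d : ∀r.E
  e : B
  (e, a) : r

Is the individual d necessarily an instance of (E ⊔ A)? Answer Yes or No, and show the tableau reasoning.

1. d : (E ⊔ A)?  L(d) = {D, ∀r.E} ∪ {(¬E ⊓ ¬A)}
   clash {E, ¬E} at d — d ∈ (E ⊔ A)
2. Hence d : (E ⊔ A): entailed.

Yes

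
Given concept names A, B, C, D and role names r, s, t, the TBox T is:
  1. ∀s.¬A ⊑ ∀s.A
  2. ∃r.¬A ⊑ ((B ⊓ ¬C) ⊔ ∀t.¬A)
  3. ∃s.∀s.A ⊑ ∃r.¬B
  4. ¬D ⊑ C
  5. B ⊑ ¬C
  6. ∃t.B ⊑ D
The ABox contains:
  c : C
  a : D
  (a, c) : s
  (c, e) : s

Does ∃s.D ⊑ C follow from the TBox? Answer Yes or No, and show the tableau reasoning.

1. ∃s.D ⊑ C  ⇔  (∃s.D ⊓ ¬C) unsat w.r.t. T
   open: L(x₀) ⊇ {D, ¬C, ∀r.A, ∀s.∃s.¬A, ∃s.A, …} (+ ∃-successors)
2. Hence ∃s.D ⊑ C: not entailed.

No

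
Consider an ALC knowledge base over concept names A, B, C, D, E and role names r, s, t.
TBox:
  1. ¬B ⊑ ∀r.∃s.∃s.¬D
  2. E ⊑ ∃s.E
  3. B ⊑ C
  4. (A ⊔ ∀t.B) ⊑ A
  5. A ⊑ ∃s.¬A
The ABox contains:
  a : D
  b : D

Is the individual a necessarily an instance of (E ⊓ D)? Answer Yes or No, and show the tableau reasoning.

No

1. a : (E ⊓ D)?  L(a) = {D} ∪ {(¬E ⊔ ¬D)}
   open: L(a) ⊇ {D, ¬A, ¬B, ¬E, ∀r.∃s.∃s.¬D, …} (+ ∃-successors) — a ∉ (E ⊓ D) possible
2. Hence a : (E ⊓ D): not entailed.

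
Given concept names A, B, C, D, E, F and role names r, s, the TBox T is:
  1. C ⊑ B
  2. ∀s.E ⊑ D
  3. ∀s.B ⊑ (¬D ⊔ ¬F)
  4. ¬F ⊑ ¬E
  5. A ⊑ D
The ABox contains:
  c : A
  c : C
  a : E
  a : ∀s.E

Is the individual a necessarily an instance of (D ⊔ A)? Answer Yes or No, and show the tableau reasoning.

Yes

1. a : (D ⊔ A)?  L(a) = {E, ∀s.E} ∪ {(¬D ⊓ ¬A)}
   clash {E, ¬E} at a — a ∈ (D ⊔ A)
2. Hence a : (D ⊔ A): entailed.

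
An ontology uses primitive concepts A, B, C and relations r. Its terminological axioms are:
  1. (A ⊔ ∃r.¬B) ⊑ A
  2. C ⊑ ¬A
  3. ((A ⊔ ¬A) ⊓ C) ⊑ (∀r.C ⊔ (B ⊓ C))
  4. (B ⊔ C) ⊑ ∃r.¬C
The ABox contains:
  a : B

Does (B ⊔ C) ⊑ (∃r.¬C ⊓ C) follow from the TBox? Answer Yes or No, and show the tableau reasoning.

1. (B ⊔ C) ⊑ (∃r.¬C ⊓ C)  ⇔  ((B ⊔ C) ⊓ (∀r.C ⊔ ¬C)) unsat w.r.t. T
   apply at x₀: (B ⊔ C)⊑∃r.¬C
   open: L(x₀) ⊇ {B, ¬A, ¬C, ∀r.B, ∃r.¬C} (+ ∃-successors)
2. Hence (B ⊔ C) ⊑ (∃r.¬C ⊓ C): not entailed.

No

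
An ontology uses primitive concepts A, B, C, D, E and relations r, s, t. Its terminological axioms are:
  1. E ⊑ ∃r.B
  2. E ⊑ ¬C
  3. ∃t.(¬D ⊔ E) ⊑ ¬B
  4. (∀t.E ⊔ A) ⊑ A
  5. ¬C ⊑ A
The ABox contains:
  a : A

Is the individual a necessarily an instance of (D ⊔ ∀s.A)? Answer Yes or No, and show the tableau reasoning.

No

1. a : (D ⊔ ∀s.A)?  L(a) = {A} ∪ {(¬D ⊓ ∃s.¬A)}
   open: L(a) ⊇ {A, ¬D, ¬E, ∀t.(D ⊓ ¬E), ∃s.¬A} (+ ∃-successors) — a ∉ (D ⊔ ∀s.A) possible
2. Hence a : (D ⊔ ∀s.A): not entailed.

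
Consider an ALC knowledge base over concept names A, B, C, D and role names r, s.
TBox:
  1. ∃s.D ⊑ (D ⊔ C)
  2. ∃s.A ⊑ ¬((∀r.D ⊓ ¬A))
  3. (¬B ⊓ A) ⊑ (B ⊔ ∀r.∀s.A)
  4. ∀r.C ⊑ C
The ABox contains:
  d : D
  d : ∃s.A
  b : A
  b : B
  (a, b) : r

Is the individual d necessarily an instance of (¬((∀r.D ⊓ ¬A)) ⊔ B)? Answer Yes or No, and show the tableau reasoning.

1. d : (¬((∀r.D ⊓ ¬A)) ⊔ B)?  L(d) = {D, ∃s.A} ∪ {((∀r.D ⊓ ¬A) ⊓ ¬B)}
   clash {A, ¬A} at d — d ∈ (¬((∀r.D ⊓ ¬A)) ⊔ B)
2. Hence d : (¬((∀r.D ⊓ ¬A)) ⊔ B): entailed.

Yes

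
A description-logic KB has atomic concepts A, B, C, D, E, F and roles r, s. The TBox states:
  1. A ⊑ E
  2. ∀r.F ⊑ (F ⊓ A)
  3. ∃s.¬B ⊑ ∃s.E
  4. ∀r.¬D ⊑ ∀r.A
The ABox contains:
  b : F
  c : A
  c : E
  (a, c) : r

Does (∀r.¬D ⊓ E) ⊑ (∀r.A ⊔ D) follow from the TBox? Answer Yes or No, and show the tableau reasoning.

1. (∀r.¬D ⊓ E) ⊑ (∀r.A ⊔ D)  ⇔  ((∀r.¬D ⊓ E) ⊓ (∃r.¬A ⊓ ¬D)) unsat w.r.t. T
   all branches close; clash {A, ¬A} at an ∃-successor
2. Hence (∀r.¬D ⊓ E) ⊑ (∀r.A ⊔ D): entailed.

Yes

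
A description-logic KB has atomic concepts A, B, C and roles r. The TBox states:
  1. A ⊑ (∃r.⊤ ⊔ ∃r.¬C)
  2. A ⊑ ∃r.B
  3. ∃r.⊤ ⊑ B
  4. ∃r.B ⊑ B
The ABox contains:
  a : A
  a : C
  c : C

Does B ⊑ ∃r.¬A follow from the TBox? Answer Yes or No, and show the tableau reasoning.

No

1. B ⊑ ∃r.¬A  ⇔  (B ⊓ ∀r.A) unsat w.r.t. T
   open: L(x₀) ⊇ {B, ¬A, ∀r.A}
2. Hence B ⊑ ∃r.¬A: not entailed.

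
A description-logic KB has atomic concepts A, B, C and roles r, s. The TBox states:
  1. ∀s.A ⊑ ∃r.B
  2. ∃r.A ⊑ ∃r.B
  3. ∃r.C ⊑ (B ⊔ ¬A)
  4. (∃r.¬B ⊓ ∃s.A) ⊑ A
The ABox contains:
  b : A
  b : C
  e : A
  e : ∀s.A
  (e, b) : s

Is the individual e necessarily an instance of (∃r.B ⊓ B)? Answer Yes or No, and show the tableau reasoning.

1. e : (∃r.B ⊓ B)?  L(e) = {A, ∀s.A} ∪ {(∀r.¬B ⊔ ¬B)}
   apply at e: ∀s.A⊑∃r.B
   open: L(e) ⊇ {A, ¬B, ∀r.¬A, ∀r.¬C, ∀s.A, …} (+ ∃-successors) — e ∉ (∃r.B ⊓ B) possible
2. Hence e : (∃r.B ⊓ B): not entailed.

No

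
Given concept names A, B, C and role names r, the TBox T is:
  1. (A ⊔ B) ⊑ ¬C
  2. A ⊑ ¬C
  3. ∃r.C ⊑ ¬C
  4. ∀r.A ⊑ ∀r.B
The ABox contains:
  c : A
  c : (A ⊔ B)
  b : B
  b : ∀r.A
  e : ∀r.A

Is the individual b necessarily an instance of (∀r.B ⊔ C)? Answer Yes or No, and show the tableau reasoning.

1. b : (∀r.B ⊔ C)?  L(b) = {B, ∀r.A} ∪ {(∃r.¬B ⊓ ¬C)}
   clash {B, ¬B} at an ∃-successor — b ∈ (∀r.B ⊔ C)
2. Hence b : (∀r.B ⊔ C): entailed.

Yes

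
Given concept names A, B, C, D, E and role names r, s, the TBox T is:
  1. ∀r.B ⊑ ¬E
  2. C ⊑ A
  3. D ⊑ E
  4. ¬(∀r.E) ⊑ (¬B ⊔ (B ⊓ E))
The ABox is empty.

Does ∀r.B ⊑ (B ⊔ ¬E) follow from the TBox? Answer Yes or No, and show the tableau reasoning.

Yes

1. ∀r.B ⊑ (B ⊔ ¬E)  ⇔  (∀r.B ⊓ (¬B ⊓ E)) unsat w.r.t. T
   all branches close; clash {E, ¬E} at x₀
2. Hence ∀r.B ⊑ (B ⊔ ¬E): entailed.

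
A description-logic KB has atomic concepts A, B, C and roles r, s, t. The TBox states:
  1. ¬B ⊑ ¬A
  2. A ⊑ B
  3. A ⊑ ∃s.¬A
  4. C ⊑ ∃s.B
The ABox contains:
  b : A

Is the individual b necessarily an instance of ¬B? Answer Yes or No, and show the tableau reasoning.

No

1. b : ¬B?  L(b) = {A} ∪ {B}
   apply at b: A⊑∃s.¬A
   open: L(b) ⊇ {A, B, ¬C, ∃s.¬A} (+ ∃-successors) — b ∉ ¬B possible
2. Hence b : ¬B: not entailed.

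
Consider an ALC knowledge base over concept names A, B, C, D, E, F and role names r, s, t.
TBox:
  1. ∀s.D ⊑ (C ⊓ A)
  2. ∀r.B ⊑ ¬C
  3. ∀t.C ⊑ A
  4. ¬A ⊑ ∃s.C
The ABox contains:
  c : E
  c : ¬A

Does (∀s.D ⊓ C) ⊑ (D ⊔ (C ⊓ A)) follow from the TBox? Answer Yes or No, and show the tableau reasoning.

Yes

1. (∀s.D ⊓ C) ⊑ (D ⊔ (C ⊓ A))  ⇔  ((∀s.D ⊓ C) ⊓ (¬D ⊓ (¬C ⊔ ¬A))) unsat w.r.t. T
   all branches close; clash {C, ¬C} at x₀
2. Hence (∀s.D ⊓ C) ⊑ (D ⊔ (C ⊓ A)): entailed.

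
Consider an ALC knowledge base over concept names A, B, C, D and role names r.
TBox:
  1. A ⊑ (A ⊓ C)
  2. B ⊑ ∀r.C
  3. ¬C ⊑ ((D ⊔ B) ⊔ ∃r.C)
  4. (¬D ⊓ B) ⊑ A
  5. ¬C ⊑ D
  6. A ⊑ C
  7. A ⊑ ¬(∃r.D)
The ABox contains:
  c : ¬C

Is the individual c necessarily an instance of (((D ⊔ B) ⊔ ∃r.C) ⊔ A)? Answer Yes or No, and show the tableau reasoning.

Yes

1. c : (((D ⊔ B) ⊔ ∃r.C) ⊔ A)?  L(c) = {¬C} ∪ {(((¬D ⊓ ¬B) ⊓ ∀r.¬C) ⊓ ¬A)}
   clash {D, ¬D} at c — c ∈ (((D ⊔ B) ⊔ ∃r.C) ⊔ A)
2. Hence c : (((D ⊔ B) ⊔ ∃r.C) ⊔ A): entailed.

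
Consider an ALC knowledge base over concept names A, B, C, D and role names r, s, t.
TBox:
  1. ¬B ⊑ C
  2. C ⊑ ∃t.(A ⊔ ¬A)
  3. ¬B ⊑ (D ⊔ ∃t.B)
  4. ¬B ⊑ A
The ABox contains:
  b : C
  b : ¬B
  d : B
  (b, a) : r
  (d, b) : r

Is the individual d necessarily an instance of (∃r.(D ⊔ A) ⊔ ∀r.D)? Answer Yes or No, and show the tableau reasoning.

1. d : (∃r.(D ⊔ A) ⊔ ∀r.D)?  L(d) = {B} ∪ {(∀r.(¬D ⊓ ¬A) ⊓ ∃r.¬D)}
   clash {A, ¬A} at b — d ∈ (∃r.(D ⊔ A) ⊔ ∀r.D)
2. Hence d : (∃r.(D ⊔ A) ⊔ ∀r.D): entailed.

Yes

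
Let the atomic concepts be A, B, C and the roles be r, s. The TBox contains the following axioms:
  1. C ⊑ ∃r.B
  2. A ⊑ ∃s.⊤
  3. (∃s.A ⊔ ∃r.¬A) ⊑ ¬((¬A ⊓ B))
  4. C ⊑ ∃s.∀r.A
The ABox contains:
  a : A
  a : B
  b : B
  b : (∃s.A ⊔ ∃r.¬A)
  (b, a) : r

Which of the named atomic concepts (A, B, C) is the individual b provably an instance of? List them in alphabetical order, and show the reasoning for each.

1. b : A?  L(b) = {B, (∃s.A ⊔ ∃r.¬A)} ∪ {¬A}
   clash {B, ¬B} at b — b ∈ A
2. b : B?  L(b) = {B, (∃s.A ⊔ ∃r.¬A)} ∪ {¬B}
   clash {B, ¬B} at b — b ∈ B
3. b : C?  L(b) = {B, (∃s.A ⊔ ∃r.¬A)} ∪ {¬C}
   apply at b: (∃s.A ⊔ ∃r.¬A)⊑¬((¬A ⊓ B))
   open: L(b) ⊇ {A, B, ¬C, ∃s.A, ∃s.⊤} (+ ∃-successors) — b ∉ C possible
4. Entailed for b: {A, B}

{A, B}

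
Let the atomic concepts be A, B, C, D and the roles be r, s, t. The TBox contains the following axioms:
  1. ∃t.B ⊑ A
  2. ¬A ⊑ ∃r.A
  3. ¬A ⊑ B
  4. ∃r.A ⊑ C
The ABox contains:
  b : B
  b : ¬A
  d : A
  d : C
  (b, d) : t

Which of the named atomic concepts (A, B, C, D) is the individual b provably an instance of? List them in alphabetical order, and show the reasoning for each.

{B, C}

1. b : A?  L(b) = {B, ¬A} ∪ {¬A}
   apply at b: ¬A⊑∃r.A
   open: L(b) ⊇ {B, C, ¬A, ∀t.¬B, ∃r.A} (+ ∃-successors) — b ∉ A possible
2. b : B?  L(b) = {B, ¬A} ∪ {¬B}
   clash {B, ¬B} at b — b ∈ B
3. b : C?  L(b) = {B, ¬A} ∪ {¬C}
   clash {C, ¬C} at b — b ∈ C
4. b : D?  L(b) = {B, ¬A} ∪ {¬D}
   apply at b: ¬A⊑∃r.A
   open: L(b) ⊇ {B, C, ¬A, ¬D, ∀t.¬B, …} (+ ∃-successors) — b ∉ D possible
5. Entailed for b: {B, C}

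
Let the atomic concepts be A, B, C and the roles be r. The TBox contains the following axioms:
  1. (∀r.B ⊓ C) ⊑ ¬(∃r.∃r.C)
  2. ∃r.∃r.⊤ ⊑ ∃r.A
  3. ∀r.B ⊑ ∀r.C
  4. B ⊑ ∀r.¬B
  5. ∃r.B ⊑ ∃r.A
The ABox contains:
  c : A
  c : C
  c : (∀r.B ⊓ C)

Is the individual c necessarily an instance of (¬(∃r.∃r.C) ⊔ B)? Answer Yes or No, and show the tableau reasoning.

Yes

1. c : (¬(∃r.∃r.C) ⊔ B)?  L(c) = {A, C, (∀r.B ⊓ C)} ∪ {(∃r.∃r.C ⊓ ¬B)}
   clash {C, ¬C} at an ∃-successor — c ∈ (¬(∃r.∃r.C) ⊔ B)
2. Hence c : (¬(∃r.∃r.C) ⊔ B): entailed.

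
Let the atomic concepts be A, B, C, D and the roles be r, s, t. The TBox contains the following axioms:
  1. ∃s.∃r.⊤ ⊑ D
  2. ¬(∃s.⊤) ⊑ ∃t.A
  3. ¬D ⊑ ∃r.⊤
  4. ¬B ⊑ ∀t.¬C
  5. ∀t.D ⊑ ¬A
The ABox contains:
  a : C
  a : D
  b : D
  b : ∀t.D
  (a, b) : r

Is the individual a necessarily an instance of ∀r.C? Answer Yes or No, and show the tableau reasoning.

No

1. a : ∀r.C?  L(a) = {C, D} ∪ {∃r.¬C}
   open: L(a) ⊇ {B, C, D, ∃r.¬C, ∃s.⊤, …} (+ ∃-successors) — a ∉ ∀r.C possible
2. Hence a : ∀r.C: not entailed.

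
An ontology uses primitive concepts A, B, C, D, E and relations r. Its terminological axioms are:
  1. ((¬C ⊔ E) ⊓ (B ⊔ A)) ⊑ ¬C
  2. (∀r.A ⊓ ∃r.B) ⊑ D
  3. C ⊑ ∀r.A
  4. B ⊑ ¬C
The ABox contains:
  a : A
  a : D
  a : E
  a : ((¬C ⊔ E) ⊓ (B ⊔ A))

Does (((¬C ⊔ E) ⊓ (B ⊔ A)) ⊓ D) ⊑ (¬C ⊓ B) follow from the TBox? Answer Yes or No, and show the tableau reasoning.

No

1. (((¬C ⊔ E) ⊓ (B ⊔ A)) ⊓ D) ⊑ (¬C ⊓ B)  ⇔  ((((¬C ⊔ E) ⊓ (B ⊔ A)) ⊓ D) ⊓ (C ⊔ ¬B)) unsat w.r.t. T
   apply at x₀: ((¬C ⊔ E) ⊓ (B ⊔ A))⊑¬C
   open: L(x₀) ⊇ {A, D, ¬B, ¬C}
2. Hence (((¬C ⊔ E) ⊓ (B ⊔ A)) ⊓ D) ⊑ (¬C ⊓ B): not entailed.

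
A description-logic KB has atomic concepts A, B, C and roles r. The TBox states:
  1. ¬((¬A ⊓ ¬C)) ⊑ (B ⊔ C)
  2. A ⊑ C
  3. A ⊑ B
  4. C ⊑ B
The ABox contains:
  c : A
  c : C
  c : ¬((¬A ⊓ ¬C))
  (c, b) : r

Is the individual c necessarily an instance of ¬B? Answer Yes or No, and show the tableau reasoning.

1. c : ¬B?  L(c) = {A, C, ¬((¬A ⊓ ¬C))} ∪ {B}
   apply at c: ¬((¬A ⊓ ¬C))⊑(B ⊔ C)
   open: L(c) ⊇ {A, B, C} — c ∉ ¬B possible
2. Hence c : ¬B: not entailed.

No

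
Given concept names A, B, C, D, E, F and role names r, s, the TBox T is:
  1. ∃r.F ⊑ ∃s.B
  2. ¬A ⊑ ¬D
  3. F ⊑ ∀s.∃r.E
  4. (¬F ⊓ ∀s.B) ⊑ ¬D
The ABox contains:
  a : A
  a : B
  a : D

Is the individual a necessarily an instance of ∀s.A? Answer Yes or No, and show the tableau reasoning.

1. a : ∀s.A?  L(a) = {A, B, D} ∪ {∃s.¬A}
   open: L(a) ⊇ {A, B, D, ¬F, ∀r.¬F, …} (+ ∃-successors) — a ∉ ∀s.A possible
2. Hence a : ∀s.A: not entailed.

No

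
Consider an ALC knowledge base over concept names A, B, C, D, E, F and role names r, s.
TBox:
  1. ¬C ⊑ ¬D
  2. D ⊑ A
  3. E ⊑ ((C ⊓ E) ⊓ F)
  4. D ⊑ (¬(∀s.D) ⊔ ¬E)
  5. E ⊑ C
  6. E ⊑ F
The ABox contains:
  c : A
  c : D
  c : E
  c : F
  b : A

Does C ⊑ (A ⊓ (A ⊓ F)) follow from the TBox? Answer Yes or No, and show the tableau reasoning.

1. C ⊑ (A ⊓ (A ⊓ F))  ⇔  (C ⊓ (¬A ⊔ (¬A ⊔ ¬F))) unsat w.r.t. T
   open: L(x₀) ⊇ {C, ¬A, ¬D, ¬E}
2. Hence C ⊑ (A ⊓ (A ⊓ F)): not entailed.

No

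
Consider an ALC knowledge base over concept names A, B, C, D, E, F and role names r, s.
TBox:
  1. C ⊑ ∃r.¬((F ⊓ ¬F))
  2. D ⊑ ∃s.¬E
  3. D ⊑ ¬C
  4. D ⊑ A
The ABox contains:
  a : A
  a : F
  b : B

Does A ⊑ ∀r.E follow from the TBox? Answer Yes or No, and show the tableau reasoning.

No

1. A ⊑ ∀r.E  ⇔  (A ⊓ ∃r.¬E) unsat w.r.t. T
   open: L(x₀) ⊇ {A, ¬C, ¬D, ∃r.¬E} (+ ∃-successors)
2. Hence A ⊑ ∀r.E: not entailed.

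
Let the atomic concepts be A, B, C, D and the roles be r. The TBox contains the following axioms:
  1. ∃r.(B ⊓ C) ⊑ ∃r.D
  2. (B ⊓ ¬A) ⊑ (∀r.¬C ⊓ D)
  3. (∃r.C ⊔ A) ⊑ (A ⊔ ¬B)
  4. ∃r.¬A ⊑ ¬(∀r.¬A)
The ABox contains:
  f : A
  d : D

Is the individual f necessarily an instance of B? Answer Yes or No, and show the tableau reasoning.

1. f : B?  L(f) = {A} ∪ {¬B}
   open: L(f) ⊇ {A, ¬B, ∀r.(¬B ⊔ ¬C), ∀r.A} — f ∉ B possible
2. Hence f : B: not entailed.

No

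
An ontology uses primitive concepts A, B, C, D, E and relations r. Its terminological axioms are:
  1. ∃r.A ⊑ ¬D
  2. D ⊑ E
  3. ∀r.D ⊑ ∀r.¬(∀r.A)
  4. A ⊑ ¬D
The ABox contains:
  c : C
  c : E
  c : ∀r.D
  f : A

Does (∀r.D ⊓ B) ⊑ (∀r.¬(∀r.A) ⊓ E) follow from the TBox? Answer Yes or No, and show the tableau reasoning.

1. (∀r.D ⊓ B) ⊑ (∀r.¬(∀r.A) ⊓ E)  ⇔  ((∀r.D ⊓ B) ⊓ (∃r.∀r.A ⊔ ¬E)) unsat w.r.t. T
   apply at x₀: ∀r.D⊑∀r.¬(∀r.A)
   open: L(x₀) ⊇ {B, ¬A, ¬D, ¬E, ∀r.D, …}
2. Hence (∀r.D ⊓ B) ⊑ (∀r.¬(∀r.A) ⊓ E): not entailed.

No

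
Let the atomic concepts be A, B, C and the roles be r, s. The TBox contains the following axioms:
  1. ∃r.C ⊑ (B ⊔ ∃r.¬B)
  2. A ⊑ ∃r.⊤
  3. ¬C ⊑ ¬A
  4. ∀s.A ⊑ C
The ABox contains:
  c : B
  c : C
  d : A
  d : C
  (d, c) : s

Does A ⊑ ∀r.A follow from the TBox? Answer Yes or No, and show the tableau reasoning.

1. A ⊑ ∀r.A  ⇔  (A ⊓ ∃r.¬A) unsat w.r.t. T
   apply at x₀: A⊑∃r.⊤
   open: L(x₀) ⊇ {A, C, ∀r.¬C, ∃r.¬A, ∃r.⊤} (+ ∃-successors)
2. Hence A ⊑ ∀r.A: not entailed.

No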